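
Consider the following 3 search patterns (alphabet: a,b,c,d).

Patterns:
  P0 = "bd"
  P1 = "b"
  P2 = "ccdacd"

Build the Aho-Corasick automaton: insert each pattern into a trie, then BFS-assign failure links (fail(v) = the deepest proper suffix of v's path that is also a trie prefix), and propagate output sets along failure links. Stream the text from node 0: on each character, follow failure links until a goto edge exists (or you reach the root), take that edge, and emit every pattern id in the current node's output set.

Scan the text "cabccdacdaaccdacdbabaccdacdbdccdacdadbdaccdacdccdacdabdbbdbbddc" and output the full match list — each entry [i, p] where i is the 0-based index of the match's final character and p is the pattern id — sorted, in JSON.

Build automaton:
Trie (insert patterns):
  n0 'ε': b→1 c→3
  n1 'b': d→2  ←P1
  n2 'bd': ·  ←P0
  n3 'c': c→4
  n4 'cc': d→5
  n5 'ccd': a→6
  n6 'ccda': c→7
  n7 'ccdac': d→8
  n8 'ccdacd': ·  ←P2

Failure links (BFS by depth):
  n1('b'): parent n0 fail=0; on 'b' 0 → fail=0;  out {1}∪∅={1}
  n3('c'): parent n0 fail=0; on 'c' 0 → fail=0;  out ∅∪∅=∅
  n2('bd'): parent n1 fail=0; on 'd' 0 → fail=0;  out {0}∪∅={0}
  n4('cc'): parent n3 fail=0; on 'c' 0 → fail=3;  out ∅∪∅=∅
  n5('ccd'): parent n4 fail=3; on 'd' 3→0 → fail=0;  out ∅∪∅=∅
  n6('ccda'): parent n5 fail=0; on 'a' 0 → fail=0;  out ∅∪∅=∅
  n7('ccdac'): parent n6 fail=0; on 'c' 0 → fail=3;  out ∅∪∅=∅
  n8('ccdacd'): parent n7 fail=3; on 'd' 3→0 → fail=0;  out {2}∪∅={2}

Run:
[0] read 'c'  n0⇒n3
[1] read 'a'  n3⇒n0 (fail-walked)
[2] read 'b'  n0⇒n1  ** P1@[2:2]
[3] read 'c'  n1⇒n3 (fail-walked)
[4] read 'c'  n3⇒n4
[5] read 'd'  n4⇒n5
[6] read 'a'  n5⇒n6
[7] read 'c'  n6⇒n7
[8] read 'd'  n7⇒n8  ** P2@[3:8]
[9] read 'a'  n8⇒n0 (fail-walked)
[10] read 'a'  n0⇒n0
[11] read 'c'  n0⇒n3
[12] read 'c'  n3⇒n4
[13] read 'd'  n4⇒n5
[14] read 'a'  n5⇒n6
[15] read 'c'  n6⇒n7
[16] read 'd'  n7⇒n8  ** P2@[11:16]
[17] read 'b'  n8⇒n1 (fail-walked)  ** P1@[17:17]
[18] read 'a'  n1⇒n0 (fail-walked)
[19] read 'b'  n0⇒n1  ** P1@[19:19]
[20] read 'a'  n1⇒n0 (fail-walked)
[21] read 'c'  n0⇒n3
[22] read 'c'  n3⇒n4
[23] read 'd'  n4⇒n5
[24] read 'a'  n5⇒n6
[25] read 'c'  n6⇒n7
[26] read 'd'  n7⇒n8  ** P2@[21:26]
[27] read 'b'  n8⇒n1 (fail-walked)  ** P1@[27:27]
[28] read 'd'  n1⇒n2  ** P0@[27:28]
[29] read 'c'  n2⇒n3 (fail-walked)
[30] read 'c'  n3⇒n4
[31] read 'd'  n4⇒n5
[32] read 'a'  n5⇒n6
[33] read 'c'  n6⇒n7
[34] read 'd'  n7⇒n8  ** P2@[29:34]
[35] read 'a'  n8⇒n0 (fail-walked)
[36] read 'd'  n0⇒n0
[37] read 'b'  n0⇒n1  ** P1@[37:37]
[38] read 'd'  n1⇒n2  ** P0@[37:38]
[39] read 'a'  n2⇒n0 (fail-walked)
[40] read 'c'  n0⇒n3
[41] read 'c'  n3⇒n4
[42] read 'd'  n4⇒n5
[43] read 'a'  n5⇒n6
[44] read 'c'  n6⇒n7
[45] read 'd'  n7⇒n8  ** P2@[40:45]
[46] read 'c'  n8⇒n3 (fail-walked)
[47] read 'c'  n3⇒n4
[48] read 'd'  n4⇒n5
[49] read 'a'  n5⇒n6
[50] read 'c'  n6⇒n7
[51] read 'd'  n7⇒n8  ** P2@[46:51]
[52] read 'a'  n8⇒n0 (fail-walked)
[53] read 'b'  n0⇒n1  ** P1@[53:53]
[54] read 'd'  n1⇒n2  ** P0@[53:54]
[55] read 'b'  n2⇒n1 (fail-walked)  ** P1@[55:55]
[56] read 'b'  n1⇒n1 (fail-walked)  ** P1@[56:56]
[57] read 'd'  n1⇒n2  ** P0@[56:57]
[58] read 'b'  n2⇒n1 (fail-walked)  ** P1@[58:58]
[59] read 'b'  n1⇒n1 (fail-walked)  ** P1@[59:59]
[60] read 'd'  n1⇒n2  ** P0@[59:60]
[61] read 'd'  n2⇒n0 (fail-walked)
[62] read 'c'  n0⇒n3

All matches (sorted): [[2,1],[8,2],[16,2],[17,1],[19,1],[26,2],[27,1],[28,0],[34,2],[37,1],[38,0],[45,2],[51,2],[53,1],[54,0],[55,1],[56,1],[57,0],[58,1],[59,1],[60,0]]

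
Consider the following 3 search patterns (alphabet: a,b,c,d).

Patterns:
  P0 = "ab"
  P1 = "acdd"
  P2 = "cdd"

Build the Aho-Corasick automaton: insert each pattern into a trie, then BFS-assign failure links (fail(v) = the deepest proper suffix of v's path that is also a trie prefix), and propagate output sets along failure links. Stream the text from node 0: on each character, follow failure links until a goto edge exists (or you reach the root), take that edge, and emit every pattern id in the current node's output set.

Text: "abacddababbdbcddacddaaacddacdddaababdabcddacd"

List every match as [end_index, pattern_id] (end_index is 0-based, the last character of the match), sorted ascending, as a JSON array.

Build:
Trie nodes:
  n0 'ε': a→1 c→6
  n1 'a': b→2 c→3
  n2 'ab': ·  ←P0
  n3 'ac': d→4
  n4 'acd': d→5
  n5 'acdd': ·  ←P1
  n6 'c': d→7
  n7 'cd': d→8
  n8 'cdd': ·  ←P2

Failure links (BFS by depth):
  fail(1) 'a': from fail(0)=0 chase 'a': 0 ⇒ 0;  out=∅∪out(0)=∅
  fail(6) 'c': from fail(0)=0 chase 'c': 0 ⇒ 0;  out=∅∪out(0)=∅
  fail(2) 'ab': from fail(1)=0 chase 'b': 0 ⇒ 0;  out={0}∪out(0)={0}
  fail(3) 'ac': from fail(1)=0 chase 'c': 0 ⇒ 6;  out=∅∪out(6)=∅
  fail(7) 'cd': from fail(6)=0 chase 'd': 0 ⇒ 0;  out=∅∪out(0)=∅
  fail(4) 'acd': from fail(3)=6 chase 'd': 6 ⇒ 7;  out=∅∪out(7)=∅
  fail(8) 'cdd': from fail(7)=0 chase 'd': 0 ⇒ 0;  out={2}∪out(0)={2}
  fail(5) 'acdd': from fail(4)=7 chase 'd': 7 ⇒ 8;  out={1}∪out(8)={1,2}

Text stream:
[0] read 'a'  n0⇒n1
[1] read 'b'  n1⇒n2  ** P0@[0:1]
[2] read 'a'  n2⇒n1 (via fail)
[3] read 'c'  n1⇒n3
[4] read 'd'  n3⇒n4
[5] read 'd'  n4⇒n5  ** P1@[2:5],P2@[3:5]
[6] read 'a'  n5⇒n1 (via fail)
[7] read 'b'  n1⇒n2  ** P0@[6:7]
[8] read 'a'  n2⇒n1 (via fail)
[9] read 'b'  n1⇒n2  ** P0@[8:9]
[10] read 'b'  n2⇒n0 (via fail)
[11] read 'd'  n0⇒n0
[12] read 'b'  n0⇒n0
[13] read 'c'  n0⇒n6
[14] read 'd'  n6⇒n7
[15] read 'd'  n7⇒n8  ** P2@[13:15]
[16] read 'a'  n8⇒n1 (via fail)
[17] read 'c'  n1⇒n3
[18] read 'd'  n3⇒n4
[19] read 'd'  n4⇒n5  ** P1@[16:19],P2@[17:19]
[20] read 'a'  n5⇒n1 (via fail)
[21] read 'a'  n1⇒n1 (via fail)
[22] read 'a'  n1⇒n1 (via fail)
[23] read 'c'  n1⇒n3
[24] read 'd'  n3⇒n4
[25] read 'd'  n4⇒n5  ** P1@[22:25],P2@[23:25]
[26] read 'a'  n5⇒n1 (via fail)
[27] read 'c'  n1⇒n3
[28] read 'd'  n3⇒n4
[29] read 'd'  n4⇒n5  ** P1@[26:29],P2@[27:29]
[30] read 'd'  n5⇒n0 (via fail)
[31] read 'a'  n0⇒n1
[32] read 'a'  n1⇒n1 (via fail)
[33] read 'b'  n1⇒n2  ** P0@[32:33]
[34] read 'a'  n2⇒n1 (via fail)
[35] read 'b'  n1⇒n2  ** P0@[34:35]
[36] read 'd'  n2⇒n0 (via fail)
[37] read 'a'  n0⇒n1
[38] read 'b'  n1⇒n2  ** P0@[37:38]
[39] read 'c'  n2⇒n6 (via fail)
[40] read 'd'  n6⇒n7
[41] read 'd'  n7⇒n8  ** P2@[39:41]
[42] read 'a'  n8⇒n1 (via fail)
[43] read 'c'  n1⇒n3
[44] read 'd'  n3⇒n4

All matches (sorted): [[1,0],[5,1],[5,2],[7,0],[9,0],[15,2],[19,1],[19,2],[25,1],[25,2],[29,1],[29,2],[33,0],[35,0],[38,0],[41,2]]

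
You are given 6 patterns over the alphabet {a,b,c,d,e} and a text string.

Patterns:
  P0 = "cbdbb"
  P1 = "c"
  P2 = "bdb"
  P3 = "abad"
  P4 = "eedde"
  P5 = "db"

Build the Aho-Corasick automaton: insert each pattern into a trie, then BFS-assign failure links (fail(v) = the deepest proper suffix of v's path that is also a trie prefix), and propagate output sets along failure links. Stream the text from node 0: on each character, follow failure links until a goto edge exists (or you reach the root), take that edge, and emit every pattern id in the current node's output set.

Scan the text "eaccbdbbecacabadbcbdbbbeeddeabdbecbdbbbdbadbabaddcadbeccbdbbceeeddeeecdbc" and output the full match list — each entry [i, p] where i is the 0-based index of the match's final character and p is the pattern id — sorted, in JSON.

Build automaton:
Trie (insert patterns):
  n0 'ε': a→9 b→6 c→1 d→18 e→13
  n1 'c': b→2  ←P1
  n2 'cb': d→3
  n3 'cbd': b→4
  n4 'cbdb': b→5
  n5 'cbdbb': ·  ←P0
  n6 'b': d→7
  n7 'bd': b→8
  n8 'bdb': ·  ←P2
  n9 'a': b→10
  n10 'ab': a→11
  n11 'aba': d→12
  n12 'abad': ·  ←P3
  n13 'e': e→14
  n14 'ee': d→15
  n15 'eed': d→16
  n16 'eedd': e→17
  n17 'eedde': ·  ←P4
  n18 'd': b→19
  n19 'db': ·  ←P5

BFS fail/out derivation:
  fail(1) 'c': from fail(0)=0 chase 'c': 0 ⇒ 0;  out={1}∪out(0)={1}
  fail(6) 'b': from fail(0)=0 chase 'b': 0 ⇒ 0;  out=∅∪out(0)=∅
  fail(9) 'a': from fail(0)=0 chase 'a': 0 ⇒ 0;  out=∅∪out(0)=∅
  fail(13) 'e': from fail(0)=0 chase 'e': 0 ⇒ 0;  out=∅∪out(0)=∅
  fail(18) 'd': from fail(0)=0 chase 'd': 0 ⇒ 0;  out=∅∪out(0)=∅
  fail(2) 'cb': from fail(1)=0 chase 'b': 0 ⇒ 6;  out=∅∪out(6)=∅
  fail(7) 'bd': from fail(6)=0 chase 'd': 0 ⇒ 18;  out=∅∪out(18)=∅
  fail(10) 'ab': from fail(9)=0 chase 'b': 0 ⇒ 6;  out=∅∪out(6)=∅
  fail(14) 'ee': from fail(13)=0 chase 'e': 0 ⇒ 13;  out=∅∪out(13)=∅
  fail(19) 'db': from fail(18)=0 chase 'b': 0 ⇒ 6;  out={5}∪out(6)={5}
  fail(3) 'cbd': from fail(2)=6 chase 'd': 6 ⇒ 7;  out=∅∪out(7)=∅
  fail(8) 'bdb': from fail(7)=18 chase 'b': 18 ⇒ 19;  out={2}∪out(19)={2,5}
  fail(11) 'aba': from fail(10)=6 chase 'a': 6→0 ⇒ 9;  out=∅∪out(9)=∅
  fail(15) 'eed': from fail(14)=13 chase 'd': 13→0 ⇒ 18;  out=∅∪out(18)=∅
  fail(4) 'cbdb': from fail(3)=7 chase 'b': 7 ⇒ 8;  out=∅∪out(8)={2,5}
  fail(12) 'abad': from fail(11)=9 chase 'd': 9→0 ⇒ 18;  out={3}∪out(18)={3}
  fail(16) 'eedd': from fail(15)=18 chase 'd': 18→0 ⇒ 18;  out=∅∪out(18)=∅
  fail(5) 'cbdbb': from fail(4)=8 chase 'b': 8→19→6→0 ⇒ 6;  out={0}∪out(6)={0}
  fail(17) 'eedde': from fail(16)=18 chase 'e': 18→0 ⇒ 13;  out={4}∪out(13)={4}

Run:
pos 0 'e': at 13
pos 1 'a': at 9 (via fail)
pos 2 'c': at 1 (via fail)  ** P1@[2:2]
pos 3 'c': at 1 (via fail)  ** P1@[3:3]
pos 4 'b': at 2
pos 5 'd': at 3
pos 6 'b': at 4  ** P2@[4:6],P5@[5:6]
pos 7 'b': at 5  ** P0@[3:7]
pos 8 'e': at 13 (via fail)
pos 9 'c': at 1 (via fail)  ** P1@[9:9]
pos 10 'a': at 9 (via fail)
pos 11 'c': at 1 (via fail)  ** P1@[11:11]
pos 12 'a': at 9 (via fail)
pos 13 'b': at 10
pos 14 'a': at 11
pos 15 'd': at 12  ** P3@[12:15]
pos 16 'b': at 19 (via fail)  ** P5@[15:16]
pos 17 'c': at 1 (via fail)  ** P1@[17:17]
pos 18 'b': at 2
pos 19 'd': at 3
pos 20 'b': at 4  ** P2@[18:20],P5@[19:20]
pos 21 'b': at 5  ** P0@[17:21]
pos 22 'b': at 6 (via fail)
pos 23 'e': at 13 (via fail)
pos 24 'e': at 14
pos 25 'd': at 15
pos 26 'd': at 16
pos 27 'e': at 17  ** P4@[23:27]
pos 28 'a': at 9 (via fail)
pos 29 'b': at 10
pos 30 'd': at 7 (via fail)
pos 31 'b': at 8  ** P2@[29:31],P5@[30:31]
pos 32 'e': at 13 (via fail)
pos 33 'c': at 1 (via fail)  ** P1@[33:33]
pos 34 'b': at 2
pos 35 'd': at 3
pos 36 'b': at 4  ** P2@[34:36],P5@[35:36]
pos 37 'b': at 5  ** P0@[33:37]
pos 38 'b': at 6 (via fail)
pos 39 'd': at 7
pos 40 'b': at 8  ** P2@[38:40],P5@[39:40]
pos 41 'a': at 9 (via fail)
pos 42 'd': at 18 (via fail)
pos 43 'b': at 19  ** P5@[42:43]
pos 44 'a': at 9 (via fail)
pos 45 'b': at 10
pos 46 'a': at 11
pos 47 'd': at 12  ** P3@[44:47]
pos 48 'd': at 18 (via fail)
pos 49 'c': at 1 (via fail)  ** P1@[49:49]
pos 50 'a': at 9 (via fail)
pos 51 'd': at 18 (via fail)
pos 52 'b': at 19  ** P5@[51:52]
pos 53 'e': at 13 (via fail)
pos 54 'c': at 1 (via fail)  ** P1@[54:54]
pos 55 'c': at 1 (via fail)  ** P1@[55:55]
pos 56 'b': at 2
pos 57 'd': at 3
pos 58 'b': at 4  ** P2@[56:58],P5@[57:58]
pos 59 'b': at 5  ** P0@[55:59]
pos 60 'c': at 1 (via fail)  ** P1@[60:60]
pos 61 'e': at 13 (via fail)
pos 62 'e': at 14
pos 63 'e': at 14 (via fail)
pos 64 'd': at 15
pos 65 'd': at 16
pos 66 'e': at 17  ** P4@[62:66]
pos 67 'e': at 14 (via fail)
pos 68 'e': at 14 (via fail)
pos 69 'c': at 1 (via fail)  ** P1@[69:69]
pos 70 'd': at 18 (via fail)
pos 71 'b': at 19  ** P5@[70:71]
pos 72 'c': at 1 (via fail)  ** P1@[72:72]

Matches: [[2,1],[3,1],[6,2],[6,5],[7,0],[9,1],[11,1],[15,3],[16,5],[17,1],[20,2],[20,5],[21,0],[27,4],[31,2],[31,5],[33,1],[36,2],[36,5],[37,0],[40,2],[40,5],[43,5],[47,3],[49,1],[52,5],[54,1],[55,1],[58,2],[58,5],[59,0],[60,1],[66,4],[69,1],[71,5],[72,1]]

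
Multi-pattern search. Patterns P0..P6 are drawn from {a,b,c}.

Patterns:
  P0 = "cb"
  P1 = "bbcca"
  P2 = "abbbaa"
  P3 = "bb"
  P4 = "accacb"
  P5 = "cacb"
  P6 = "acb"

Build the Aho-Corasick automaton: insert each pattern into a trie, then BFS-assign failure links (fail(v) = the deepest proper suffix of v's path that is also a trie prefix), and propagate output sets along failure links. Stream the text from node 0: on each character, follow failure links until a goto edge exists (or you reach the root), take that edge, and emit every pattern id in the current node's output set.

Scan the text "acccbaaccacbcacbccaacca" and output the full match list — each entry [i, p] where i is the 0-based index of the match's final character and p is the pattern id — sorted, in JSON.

Build automaton:
Trie (insert patterns):
  0='ε' goto a→8 b→3 c→1
  1='c' goto a→19 b→2
  2='cb' goto ·  [P0 ends]
  3='b' goto b→4
  4='bb' goto c→5  [P3 ends]
  5='bbc' goto c→6
  6='bbcc' goto a→7
  7='bbcca' goto ·  [P1 ends]
  8='a' goto b→9 c→14
  9='ab' goto b→10
  10='abb' goto b→11
  11='abbb' goto a→12
  12='abbba' goto a→13
  13='abbbaa' goto ·  [P2 ends]
  14='ac' goto b→22 c→15
  15='acc' goto a→16
  16='acca' goto c→17
  17='accac' goto b→18
  18='accacb' goto ·  [P4 ends]
  19='ca' goto c→20
  20='cac' goto b→21
  21='cacb' goto ·  [P5 ends]
  22='acb' goto ·  [P6 ends]

Failure links (BFS by depth):
  fail(1) 'c': from fail(0)=0 chase 'c': 0 ⇒ 0;  out=∅∪out(0)=∅
  fail(3) 'b': from fail(0)=0 chase 'b': 0 ⇒ 0;  out=∅∪out(0)=∅
  fail(8) 'a': from fail(0)=0 chase 'a': 0 ⇒ 0;  out=∅∪out(0)=∅
  fail(2) 'cb': from fail(1)=0 chase 'b': 0 ⇒ 3;  out={0}∪out(3)={0}
  fail(4) 'bb': from fail(3)=0 chase 'b': 0 ⇒ 3;  out={3}∪out(3)={3}
  fail(9) 'ab': from fail(8)=0 chase 'b': 0 ⇒ 3;  out=∅∪out(3)=∅
  fail(14) 'ac': from fail(8)=0 chase 'c': 0 ⇒ 1;  out=∅∪out(1)=∅
  fail(19) 'ca': from fail(1)=0 chase 'a': 0 ⇒ 8;  out=∅∪out(8)=∅
  fail(5) 'bbc': from fail(4)=3 chase 'c': 3→0 ⇒ 1;  out=∅∪out(1)=∅
  fail(10) 'abb': from fail(9)=3 chase 'b': 3 ⇒ 4;  out=∅∪out(4)={3}
  fail(15) 'acc': from fail(14)=1 chase 'c': 1→0 ⇒ 1;  out=∅∪out(1)=∅
  fail(20) 'cac': from fail(19)=8 chase 'c': 8 ⇒ 14;  out=∅∪out(14)=∅
  fail(22) 'acb': from fail(14)=1 chase 'b': 1 ⇒ 2;  out={6}∪out(2)={0,6}
  fail(6) 'bbcc': from fail(5)=1 chase 'c': 1→0 ⇒ 1;  out=∅∪out(1)=∅
  fail(11) 'abbb': from fail(10)=4 chase 'b': 4→3 ⇒ 4;  out=∅∪out(4)={3}
  fail(16) 'acca': from fail(15)=1 chase 'a': 1 ⇒ 19;  out=∅∪out(19)=∅
  fail(21) 'cacb': from fail(20)=14 chase 'b': 14 ⇒ 22;  out={5}∪out(22)={0,5,6}
  fail(7) 'bbcca': from fail(6)=1 chase 'a': 1 ⇒ 19;  out={1}∪out(19)={1}
  fail(12) 'abbba': from fail(11)=4 chase 'a': 4→3→0 ⇒ 8;  out=∅∪out(8)=∅
  fail(17) 'accac': from fail(16)=19 chase 'c': 19 ⇒ 20;  out=∅∪out(20)=∅
  fail(13) 'abbbaa': from fail(12)=8 chase 'a': 8→0 ⇒ 8;  out={2}∪out(8)={2}
  fail(18) 'accacb': from fail(17)=20 chase 'b': 20 ⇒ 21;  out={4}∪out(21)={0,4,5,6}

Scan:
[0] read 'a'  n0⇒n8
[1] read 'c'  n8⇒n14
[2] read 'c'  n14⇒n15
[3] read 'c'  n15⇒n1 (via fail)
[4] read 'b'  n1⇒n2  → match P0@[3:4]
[5] read 'a'  n2⇒n8 (via fail)
[6] read 'a'  n8⇒n8 (via fail)
[7] read 'c'  n8⇒n14
[8] read 'c'  n14⇒n15
[9] read 'a'  n15⇒n16
[10] read 'c'  n16⇒n17
[11] read 'b'  n17⇒n18  → match P0@[10:11],P4@[6:11],P5@[8:11],P6@[9:11]
[12] read 'c'  n18⇒n1 (via fail)
[13] read 'a'  n1⇒n19
[14] read 'c'  n19⇒n20
[15] read 'b'  n20⇒n21  → match P0@[14:15],P5@[12:15],P6@[13:15]
[16] read 'c'  n21⇒n1 (via fail)
[17] read 'c'  n1⇒n1 (via fail)
[18] read 'a'  n1⇒n19
[19] read 'a'  n19⇒n8 (via fail)
[20] read 'c'  n8⇒n14
[21] read 'c'  n14⇒n15
[22] read 'a'  n15⇒n16

Matches: [[4,0],[11,0],[11,4],[11,5],[11,6],[15,0],[15,5],[15,6]]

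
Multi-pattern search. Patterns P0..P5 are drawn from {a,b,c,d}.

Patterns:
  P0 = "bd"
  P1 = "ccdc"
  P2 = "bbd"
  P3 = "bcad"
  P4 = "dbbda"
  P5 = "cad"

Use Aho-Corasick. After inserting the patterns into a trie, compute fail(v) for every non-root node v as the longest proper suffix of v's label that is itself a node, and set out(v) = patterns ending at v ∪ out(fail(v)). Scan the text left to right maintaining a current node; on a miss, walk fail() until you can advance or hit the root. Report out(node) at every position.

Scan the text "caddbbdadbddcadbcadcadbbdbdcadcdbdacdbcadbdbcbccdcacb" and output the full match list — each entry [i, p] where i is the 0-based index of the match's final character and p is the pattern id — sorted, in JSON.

Build:
Trie (insert patterns):
  0='ε' goto b→1 c→3 d→12
  1='b' goto b→7 c→9 d→2
  2='bd' goto ·  [P0 ends]
  3='c' goto a→17 c→4
  4='cc' goto d→5
  5='ccd' goto c→6
  6='ccdc' goto ·  [P1 ends]
  7='bb' goto d→8
  8='bbd' goto ·  [P2 ends]
  9='bc' goto a→10
  10='bca' goto d→11
  11='bcad' goto ·  [P3 ends]
  12='d' goto b→13
  13='db' goto b→14
  14='dbb' goto d→15
  15='dbbd' goto a→16
  16='dbbda' goto ·  [P4 ends]
  17='ca' goto d→18
  18='cad' goto ·  [P5 ends]

Failure links (BFS by depth):
  n1('b'): parent n0 fail=0; on 'b' 0 → fail=0;  out ∅∪∅=∅
  n3('c'): parent n0 fail=0; on 'c' 0 → fail=0;  out ∅∪∅=∅
  n12('d'): parent n0 fail=0; on 'd' 0 → fail=0;  out ∅∪∅=∅
  n2('bd'): parent n1 fail=0; on 'd' 0 → fail=12;  out {0}∪∅={0}
  n4('cc'): parent n3 fail=0; on 'c' 0 → fail=3;  out ∅∪∅=∅
  n7('bb'): parent n1 fail=0; on 'b' 0 → fail=1;  out ∅∪∅=∅
  n9('bc'): parent n1 fail=0; on 'c' 0 → fail=3;  out ∅∪∅=∅
  n13('db'): parent n12 fail=0; on 'b' 0 → fail=1;  out ∅∪∅=∅
  n17('ca'): parent n3 fail=0; on 'a' 0 → fail=0;  out ∅∪∅=∅
  n5('ccd'): parent n4 fail=3; on 'd' 3→0 → fail=12;  out ∅∪∅=∅
  n8('bbd'): parent n7 fail=1; on 'd' 1 → fail=2;  out {2}∪{0}={0,2}
  n10('bca'): parent n9 fail=3; on 'a' 3 → fail=17;  out ∅∪∅=∅
  n14('dbb'): parent n13 fail=1; on 'b' 1 → fail=7;  out ∅∪∅=∅
  n18('cad'): parent n17 fail=0; on 'd' 0 → fail=12;  out {5}∪∅={5}
  n6('ccdc'): parent n5 fail=12; on 'c' 12→0 → fail=3;  out {1}∪∅={1}
  n11('bcad'): parent n10 fail=17; on 'd' 17 → fail=18;  out {3}∪{5}={3,5}
  n15('dbbd'): parent n14 fail=7; on 'd' 7 → fail=8;  out ∅∪{0,2}={0,2}
  n16('dbbda'): parent n15 fail=8; on 'a' 8→2→12→0 → fail=0;  out {4}∪∅={4}

Run:
i=0 'c': node 0→3
i=1 'a': node 3→17
i=2 'd': node 17→18  emit P5@[0:2]
i=3 'd': node 18→12 ·f
i=4 'b': node 12→13
i=5 'b': node 13→14
i=6 'd': node 14→15  emit P0@[5:6],P2@[4:6]
i=7 'a': node 15→16  emit P4@[3:7]
i=8 'd': node 16→12 ·f
i=9 'b': node 12→13
i=10 'd': node 13→2 ·f  emit P0@[9:10]
i=11 'd': node 2→12 ·f
i=12 'c': node 12→3 ·f
i=13 'a': node 3→17
i=14 'd': node 17→18  emit P5@[12:14]
i=15 'b': node 18→13 ·f
i=16 'c': node 13→9 ·f
i=17 'a': node 9→10
i=18 'd': node 10→11  emit P3@[15:18],P5@[16:18]
i=19 'c': node 11→3 ·f
i=20 'a': node 3→17
i=21 'd': node 17→18  emit P5@[19:21]
i=22 'b': node 18→13 ·f
i=23 'b': node 13→14
i=24 'd': node 14→15  emit P0@[23:24],P2@[22:24]
i=25 'b': node 15→13 ·f
i=26 'd': node 13→2 ·f  emit P0@[25:26]
i=27 'c': node 2→3 ·f
i=28 'a': node 3→17
i=29 'd': node 17→18  emit P5@[27:29]
i=30 'c': node 18→3 ·f
i=31 'd': node 3→12 ·f
i=32 'b': node 12→13
i=33 'd': node 13→2 ·f  emit P0@[32:33]
i=34 'a': node 2→0 ·f
i=35 'c': node 0→3
i=36 'd': node 3→12 ·f
i=37 'b': node 12→13
i=38 'c': node 13→9 ·f
i=39 'a': node 9→10
i=40 'd': node 10→11  emit P3@[37:40],P5@[38:40]
i=41 'b': node 11→13 ·f
i=42 'd': node 13→2 ·f  emit P0@[41:42]
i=43 'b': node 2→13 ·f
i=44 'c': node 13→9 ·f
i=45 'b': node 9→1 ·f
i=46 'c': node 1→9
i=47 'c': node 9→4 ·f
i=48 'd': node 4→5
i=49 'c': node 5→6  emit P1@[46:49]
i=50 'a': node 6→17 ·f
i=51 'c': node 17→3 ·f
i=52 'b': node 3→1 ·f

Result: [[2,5],[6,0],[6,2],[7,4],[10,0],[14,5],[18,3],[18,5],[21,5],[24,0],[24,2],[26,0],[29,5],[33,0],[40,3],[40,5],[42,0],[49,1]]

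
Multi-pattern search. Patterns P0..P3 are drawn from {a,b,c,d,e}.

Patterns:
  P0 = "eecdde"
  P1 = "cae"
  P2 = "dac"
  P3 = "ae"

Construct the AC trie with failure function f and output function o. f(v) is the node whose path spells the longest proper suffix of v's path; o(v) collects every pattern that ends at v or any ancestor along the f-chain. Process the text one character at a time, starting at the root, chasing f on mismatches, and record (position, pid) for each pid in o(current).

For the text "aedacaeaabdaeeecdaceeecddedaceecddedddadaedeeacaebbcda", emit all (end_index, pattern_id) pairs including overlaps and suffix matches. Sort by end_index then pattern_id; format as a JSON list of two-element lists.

Construct AC machine:
Trie (insert patterns):
  0='ε' goto a→13 c→7 d→10 e→1
  1='e' goto e→2
  2='ee' goto c→3
  3='eec' goto d→4
  4='eecd' goto d→5
  5='eecdd' goto e→6
  6='eecdde' goto ·  ←P0
  7='c' goto a→8
  8='ca' goto e→9
  9='cae' goto ·  ←P1
  10='d' goto a→11
  11='da' goto c→12
  12='dac' goto ·  ←P2
  13='a' goto e→14
  14='ae' goto ·  ←P3

BFS fail/out derivation:
  n1('e'): parent n0 fail=0; on 'e' 0 → fail=0;  out ∅∪∅=∅
  n7('c'): parent n0 fail=0; on 'c' 0 → fail=0;  out ∅∪∅=∅
  n10('d'): parent n0 fail=0; on 'd' 0 → fail=0;  out ∅∪∅=∅
  n13('a'): parent n0 fail=0; on 'a' 0 → fail=0;  out ∅∪∅=∅
  n2('ee'): parent n1 fail=0; on 'e' 0 → fail=1;  out ∅∪∅=∅
  n8('ca'): parent n7 fail=0; on 'a' 0 → fail=13;  out ∅∪∅=∅
  n11('da'): parent n10 fail=0; on 'a' 0 → fail=13;  out ∅∪∅=∅
  n14('ae'): parent n13 fail=0; on 'e' 0 → fail=1;  out {3}∪∅={3}
  n3('eec'): parent n2 fail=1; on 'c' 1→0 → fail=7;  out ∅∪∅=∅
  n9('cae'): parent n8 fail=13; on 'e' 13 → fail=14;  out {1}∪{3}={1,3}
  n12('dac'): parent n11 fail=13; on 'c' 13→0 → fail=7;  out {2}∪∅={2}
  n4('eecd'): parent n3 fail=7; on 'd' 7→0 → fail=10;  out ∅∪∅=∅
  n5('eecdd'): parent n4 fail=10; on 'd' 10→0 → fail=10;  out ∅∪∅=∅
  n6('eecdde'): parent n5 fail=10; on 'e' 10→0 → fail=1;  out {0}∪∅={0}

Run:
[0] read 'a'  n0⇒n13
[1] read 'e'  n13⇒n14  ** P3@[0:1]
[2] read 'd'  n14⇒n10 ·f
[3] read 'a'  n10⇒n11
[4] read 'c'  n11⇒n12  ** P2@[2:4]
[5] read 'a'  n12⇒n8 ·f
[6] read 'e'  n8⇒n9  ** P1@[4:6],P3@[5:6]
[7] read 'a'  n9⇒n13 ·f
[8] read 'a'  n13⇒n13 ·f
[9] read 'b'  n13⇒n0 ·f
[10] read 'd'  n0⇒n10
[11] read 'a'  n10⇒n11
[12] read 'e'  n11⇒n14 ·f  ** P3@[11:12]
[13] read 'e'  n14⇒n2 ·f
[14] read 'e'  n2⇒n2 ·f
[15] read 'c'  n2⇒n3
[16] read 'd'  n3⇒n4
[17] read 'a'  n4⇒n11 ·f
[18] read 'c'  n11⇒n12  ** P2@[16:18]
[19] read 'e'  n12⇒n1 ·f
[20] read 'e'  n1⇒n2
[21] read 'e'  n2⇒n2 ·f
[22] read 'c'  n2⇒n3
[23] read 'd'  n3⇒n4
[24] read 'd'  n4⇒n5
[25] read 'e'  n5⇒n6  ** P0@[20:25]
[26] read 'd'  n6⇒n10 ·f
[27] read 'a'  n10⇒n11
[28] read 'c'  n11⇒n12  ** P2@[26:28]
[29] read 'e'  n12⇒n1 ·f
[30] read 'e'  n1⇒n2
[31] read 'c'  n2⇒n3
[32] read 'd'  n3⇒n4
[33] read 'd'  n4⇒n5
[34] read 'e'  n5⇒n6  ** P0@[29:34]
[35] read 'd'  n6⇒n10 ·f
[36] read 'd'  n10⇒n10 ·f
[37] read 'd'  n10⇒n10 ·f
[38] read 'a'  n10⇒n11
[39] read 'd'  n11⇒n10 ·f
[40] read 'a'  n10⇒n11
[41] read 'e'  n11⇒n14 ·f  ** P3@[40:41]
[42] read 'd'  n14⇒n10 ·f
[43] read 'e'  n10⇒n1 ·f
[44] read 'e'  n1⇒n2
[45] read 'a'  n2⇒n13 ·f
[46] read 'c'  n13⇒n7 ·f
[47] read 'a'  n7⇒n8
[48] read 'e'  n8⇒n9  ** P1@[46:48],P3@[47:48]
[49] read 'b'  n9⇒n0 ·f
[50] read 'b'  n0⇒n0
[51] read 'c'  n0⇒n7
[52] read 'd'  n7⇒n10 ·f
[53] read 'a'  n10⇒n11

Matches: [[1,3],[4,2],[6,1],[6,3],[12,3],[18,2],[25,0],[28,2],[34,0],[41,3],[48,1],[48,3]]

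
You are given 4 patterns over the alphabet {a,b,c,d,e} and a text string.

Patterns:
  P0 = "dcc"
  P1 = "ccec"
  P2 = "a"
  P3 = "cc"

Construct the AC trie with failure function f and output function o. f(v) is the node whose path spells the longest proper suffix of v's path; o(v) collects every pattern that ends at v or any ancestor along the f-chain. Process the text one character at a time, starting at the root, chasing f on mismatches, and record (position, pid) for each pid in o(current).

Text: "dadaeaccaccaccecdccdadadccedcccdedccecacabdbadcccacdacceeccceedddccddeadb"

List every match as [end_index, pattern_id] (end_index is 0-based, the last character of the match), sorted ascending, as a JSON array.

Build automaton:
Trie (insert patterns):
  n0 'ε': a→8 c→4 d→1
  n1 'd': c→2
  n2 'dc': c→3
  n3 'dcc': ·  [P0 ends]
  n4 'c': c→5
  n5 'cc': e→6  [P3 ends]
  n6 'cce': c→7
  n7 'ccec': ·  [P1 ends]
  n8 'a': ·  [P2 ends]

BFS fail/out derivation:
  n1('d'): parent n0 fail=0; on 'd' 0 → fail=0;  out ∅∪∅=∅
  n4('c'): parent n0 fail=0; on 'c' 0 → fail=0;  out ∅∪∅=∅
  n8('a'): parent n0 fail=0; on 'a' 0 → fail=0;  out {2}∪∅={2}
  n2('dc'): parent n1 fail=0; on 'c' 0 → fail=4;  out ∅∪∅=∅
  n5('cc'): parent n4 fail=0; on 'c' 0 → fail=4;  out {3}∪∅={3}
  n3('dcc'): parent n2 fail=4; on 'c' 4 → fail=5;  out {0}∪{3}={0,3}
  n6('cce'): parent n5 fail=4; on 'e' 4→0 → fail=0;  out ∅∪∅=∅
  n7('ccec'): parent n6 fail=0; on 'c' 0 → fail=4;  out {1}∪∅={1}

Text stream:
pos 0 'd': at 1
pos 1 'a': at 8 (fail-walked)  → match P2@[1:1]
pos 2 'd': at 1 (fail-walked)
pos 3 'a': at 8 (fail-walked)  → match P2@[3:3]
pos 4 'e': at 0 (fail-walked)
pos 5 'a': at 8  → match P2@[5:5]
pos 6 'c': at 4 (fail-walked)
pos 7 'c': at 5  → match P3@[6:7]
pos 8 'a': at 8 (fail-walked)  → match P2@[8:8]
pos 9 'c': at 4 (fail-walked)
pos 10 'c': at 5  → match P3@[9:10]
pos 11 'a': at 8 (fail-walked)  → match P2@[11:11]
pos 12 'c': at 4 (fail-walked)
pos 13 'c': at 5  → match P3@[12:13]
pos 14 'e': at 6
pos 15 'c': at 7  → match P1@[12:15]
pos 16 'd': at 1 (fail-walked)
pos 17 'c': at 2
pos 18 'c': at 3  → match P0@[16:18],P3@[17:18]
pos 19 'd': at 1 (fail-walked)
pos 20 'a': at 8 (fail-walked)  → match P2@[20:20]
pos 21 'd': at 1 (fail-walked)
pos 22 'a': at 8 (fail-walked)  → match P2@[22:22]
pos 23 'd': at 1 (fail-walked)
pos 24 'c': at 2
pos 25 'c': at 3  → match P0@[23:25],P3@[24:25]
pos 26 'e': at 6 (fail-walked)
pos 27 'd': at 1 (fail-walked)
pos 28 'c': at 2
pos 29 'c': at 3  → match P0@[27:29],P3@[28:29]
pos 30 'c': at 5 (fail-walked)  → match P3@[29:30]
pos 31 'd': at 1 (fail-walked)
pos 32 'e': at 0 (fail-walked)
pos 33 'd': at 1
pos 34 'c': at 2
pos 35 'c': at 3  → match P0@[33:35],P3@[34:35]
pos 36 'e': at 6 (fail-walked)
pos 37 'c': at 7  → match P1@[34:37]
pos 38 'a': at 8 (fail-walked)  → match P2@[38:38]
pos 39 'c': at 4 (fail-walked)
pos 40 'a': at 8 (fail-walked)  → match P2@[40:40]
pos 41 'b': at 0 (fail-walked)
pos 42 'd': at 1
pos 43 'b': at 0 (fail-walked)
pos 44 'a': at 8  → match P2@[44:44]
pos 45 'd': at 1 (fail-walked)
pos 46 'c': at 2
pos 47 'c': at 3  → match P0@[45:47],P3@[46:47]
pos 48 'c': at 5 (fail-walked)  → match P3@[47:48]
pos 49 'a': at 8 (fail-walked)  → match P2@[49:49]
pos 50 'c': at 4 (fail-walked)
pos 51 'd': at 1 (fail-walked)
pos 52 'a': at 8 (fail-walked)  → match P2@[52:52]
pos 53 'c': at 4 (fail-walked)
pos 54 'c': at 5  → match P3@[53:54]
pos 55 'e': at 6
pos 56 'e': at 0 (fail-walked)
pos 57 'c': at 4
pos 58 'c': at 5  → match P3@[57:58]
pos 59 'c': at 5 (fail-walked)  → match P3@[58:59]
pos 60 'e': at 6
pos 61 'e': at 0 (fail-walked)
pos 62 'd': at 1
pos 63 'd': at 1 (fail-walked)
pos 64 'd': at 1 (fail-walked)
pos 65 'c': at 2
pos 66 'c': at 3  → match P0@[64:66],P3@[65:66]
pos 67 'd': at 1 (fail-walked)
pos 68 'd': at 1 (fail-walked)
pos 69 'e': at 0 (fail-walked)
pos 70 'a': at 8  → match P2@[70:70]
pos 71 'd': at 1 (fail-walked)
pos 72 'b': at 0 (fail-walked)

Result: [[1,2],[3,2],[5,2],[7,3],[8,2],[10,3],[11,2],[13,3],[15,1],[18,0],[18,3],[20,2],[22,2],[25,0],[25,3],[29,0],[29,3],[30,3],[35,0],[35,3],[37,1],[38,2],[40,2],[44,2],[47,0],[47,3],[48,3],[49,2],[52,2],[54,3],[58,3],[59,3],[66,0],[66,3],[70,2]]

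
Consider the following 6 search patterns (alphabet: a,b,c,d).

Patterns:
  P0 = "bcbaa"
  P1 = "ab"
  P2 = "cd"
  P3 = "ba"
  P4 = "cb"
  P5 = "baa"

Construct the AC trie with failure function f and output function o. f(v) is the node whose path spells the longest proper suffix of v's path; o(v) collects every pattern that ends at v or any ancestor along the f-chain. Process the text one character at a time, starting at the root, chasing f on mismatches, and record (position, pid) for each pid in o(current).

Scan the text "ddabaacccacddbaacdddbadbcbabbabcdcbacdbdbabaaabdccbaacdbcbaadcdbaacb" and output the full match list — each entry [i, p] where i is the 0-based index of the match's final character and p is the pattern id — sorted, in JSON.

Build:
Trie nodes:
  0='ε' goto a→6 b→1 c→8
  1='b' goto a→10 c→2
  2='bc' goto b→3
  3='bcb' goto a→4
  4='bcba' goto a→5
  5='bcbaa' goto ·  [P0 ends]
  6='a' goto b→7
  7='ab' goto ·  [P1 ends]
  8='c' goto b→11 d→9
  9='cd' goto ·  [P2 ends]
  10='ba' goto a→12  [P3 ends]
  11='cb' goto ·  [P4 ends]
  12='baa' goto ·  [P5 ends]

Failure links (BFS by depth):
  n1('b'): parent n0 fail=0; on 'b' 0 → fail=0;  out ∅∪∅=∅
  n6('a'): parent n0 fail=0; on 'a' 0 → fail=0;  out ∅∪∅=∅
  n8('c'): parent n0 fail=0; on 'c' 0 → fail=0;  out ∅∪∅=∅
  n2('bc'): parent n1 fail=0; on 'c' 0 → fail=8;  out ∅∪∅=∅
  n7('ab'): parent n6 fail=0; on 'b' 0 → fail=1;  out {1}∪∅={1}
  n9('cd'): parent n8 fail=0; on 'd' 0 → fail=0;  out {2}∪∅={2}
  n10('ba'): parent n1 fail=0; on 'a' 0 → fail=6;  out {3}∪∅={3}
  n11('cb'): parent n8 fail=0; on 'b' 0 → fail=1;  out {4}∪∅={4}
  n3('bcb'): parent n2 fail=8; on 'b' 8 → fail=11;  out ∅∪{4}={4}
  n12('baa'): parent n10 fail=6; on 'a' 6→0 → fail=6;  out {5}∪∅={5}
  n4('bcba'): parent n3 fail=11; on 'a' 11→1 → fail=10;  out ∅∪{3}={3}
  n5('bcbaa'): parent n4 fail=10; on 'a' 10 → fail=12;  out {0}∪{5}={0,5}

Text stream:
i=0 'd': node 0→0
i=1 'd': node 0→0
i=2 'a': node 0→6
i=3 'b': node 6→7  → match P1@[2:3]
i=4 'a': node 7→10 (via fail)  → match P3@[3:4]
i=5 'a': node 10→12  → match P5@[3:5]
i=6 'c': node 12→8 (via fail)
i=7 'c': node 8→8 (via fail)
i=8 'c': node 8→8 (via fail)
i=9 'a': node 8→6 (via fail)
i=10 'c': node 6→8 (via fail)
i=11 'd': node 8→9  → match P2@[10:11]
i=12 'd': node 9→0 (via fail)
i=13 'b': node 0→1
i=14 'a': node 1→10  → match P3@[13:14]
i=15 'a': node 10→12  → match P5@[13:15]
i=16 'c': node 12→8 (via fail)
i=17 'd': node 8→9  → match P2@[16:17]
i=18 'd': node 9→0 (via fail)
i=19 'd': node 0→0
i=20 'b': node 0→1
i=21 'a': node 1→10  → match P3@[20:21]
i=22 'd': node 10→0 (via fail)
i=23 'b': node 0→1
i=24 'c': node 1→2
i=25 'b': node 2→3  → match P4@[24:25]
i=26 'a': node 3→4  → match P3@[25:26]
i=27 'b': node 4→7 (via fail)  → match P1@[26:27]
i=28 'b': node 7→1 (via fail)
i=29 'a': node 1→10  → match P3@[28:29]
i=30 'b': node 10→7 (via fail)  → match P1@[29:30]
i=31 'c': node 7→2 (via fail)
i=32 'd': node 2→9 (via fail)  → match P2@[31:32]
i=33 'c': node 9→8 (via fail)
i=34 'b': node 8→11  → match P4@[33:34]
i=35 'a': node 11→10 (via fail)  → match P3@[34:35]
i=36 'c': node 10→8 (via fail)
i=37 'd': node 8→9  → match P2@[36:37]
i=38 'b': node 9→1 (via fail)
i=39 'd': node 1→0 (via fail)
i=40 'b': node 0→1
i=41 'a': node 1→10  → match P3@[40:41]
i=42 'b': node 10→7 (via fail)  → match P1@[41:42]
i=43 'a': node 7→10 (via fail)  → match P3@[42:43]
i=44 'a': node 10→12  → match P5@[42:44]
i=45 'a': node 12→6 (via fail)
i=46 'b': node 6→7  → match P1@[45:46]
i=47 'd': node 7→0 (via fail)
i=48 'c': node 0→8
i=49 'c': node 8→8 (via fail)
i=50 'b': node 8→11  → match P4@[49:50]
i=51 'a': node 11→10 (via fail)  → match P3@[50:51]
i=52 'a': node 10→12  → match P5@[50:52]
i=53 'c': node 12→8 (via fail)
i=54 'd': node 8→9  → match P2@[53:54]
i=55 'b': node 9→1 (via fail)
i=56 'c': node 1→2
i=57 'b': node 2→3  → match P4@[56:57]
i=58 'a': node 3→4  → match P3@[57:58]
i=59 'a': node 4→5  → match P0@[55:59],P5@[57:59]
i=60 'd': node 5→0 (via fail)
i=61 'c': node 0→8
i=62 'd': node 8→9  → match P2@[61:62]
i=63 'b': node 9→1 (via fail)
i=64 'a': node 1→10  → match P3@[63:64]
i=65 'a': node 10→12  → match P5@[63:65]
i=66 'c': node 12→8 (via fail)
i=67 'b': node 8→11  → match P4@[66:67]

All matches (sorted): [[3,1],[4,3],[5,5],[11,2],[14,3],[15,5],[17,2],[21,3],[25,4],[26,3],[27,1],[29,3],[30,1],[32,2],[34,4],[35,3],[37,2],[41,3],[42,1],[43,3],[44,5],[46,1],[50,4],[51,3],[52,5],[54,2],[57,4],[58,3],[59,0],[59,5],[62,2],[64,3],[65,5],[67,4]]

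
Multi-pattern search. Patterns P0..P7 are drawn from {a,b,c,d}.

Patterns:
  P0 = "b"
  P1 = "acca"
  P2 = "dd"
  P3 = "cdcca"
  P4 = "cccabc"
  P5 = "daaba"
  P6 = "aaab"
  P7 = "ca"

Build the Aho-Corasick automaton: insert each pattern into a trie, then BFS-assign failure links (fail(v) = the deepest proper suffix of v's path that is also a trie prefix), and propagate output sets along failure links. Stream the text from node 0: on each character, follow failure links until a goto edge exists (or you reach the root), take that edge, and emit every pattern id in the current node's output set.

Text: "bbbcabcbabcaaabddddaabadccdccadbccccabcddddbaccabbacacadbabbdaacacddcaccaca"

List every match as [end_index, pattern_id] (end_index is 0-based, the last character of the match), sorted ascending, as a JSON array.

Build:
Trie (insert patterns):
  n0 'ε': a→2 b→1 c→8 d→6
  n1 'b': ·  [P0 ends]
  n2 'a': a→22 c→3
  n3 'ac': c→4
  n4 'acc': a→5
  n5 'acca': ·  [P1 ends]
  n6 'd': a→18 d→7
  n7 'dd': ·  [P2 ends]
  n8 'c': a→25 c→13 d→9
  n9 'cd': c→10
  n10 'cdc': c→11
  n11 'cdcc': a→12
  n12 'cdcca': ·  [P3 ends]
  n13 'cc': c→14
  n14 'ccc': a→15
  n15 'ccca': b→16
  n16 'cccab': c→17
  n17 'cccabc': ·  [P4 ends]
  n18 'da': a→19
  n19 'daa': b→20
  n20 'daab': a→21
  n21 'daaba': ·  [P5 ends]
  n22 'aa': a→23
  n23 'aaa': b→24
  n24 'aaab': ·  [P6 ends]
  n25 'ca': ·  [P7 ends]

BFS fail/out derivation:
  fail(1) 'b': from fail(0)=0 chase 'b': 0 ⇒ 0;  out={0}∪out(0)={0}
  fail(2) 'a': from fail(0)=0 chase 'a': 0 ⇒ 0;  out=∅∪out(0)=∅
  fail(6) 'd': from fail(0)=0 chase 'd': 0 ⇒ 0;  out=∅∪out(0)=∅
  fail(8) 'c': from fail(0)=0 chase 'c': 0 ⇒ 0;  out=∅∪out(0)=∅
  fail(3) 'ac': from fail(2)=0 chase 'c': 0 ⇒ 8;  out=∅∪out(8)=∅
  fail(7) 'dd': from fail(6)=0 chase 'd': 0 ⇒ 6;  out={2}∪out(6)={2}
  fail(9) 'cd': from fail(8)=0 chase 'd': 0 ⇒ 6;  out=∅∪out(6)=∅
  fail(13) 'cc': from fail(8)=0 chase 'c': 0 ⇒ 8;  out=∅∪out(8)=∅
  fail(18) 'da': from fail(6)=0 chase 'a': 0 ⇒ 2;  out=∅∪out(2)=∅
  fail(22) 'aa': from fail(2)=0 chase 'a': 0 ⇒ 2;  out=∅∪out(2)=∅
  fail(25) 'ca': from fail(8)=0 chase 'a': 0 ⇒ 2;  out={7}∪out(2)={7}
  fail(4) 'acc': from fail(3)=8 chase 'c': 8 ⇒ 13;  out=∅∪out(13)=∅
  fail(10) 'cdc': from fail(9)=6 chase 'c': 6→0 ⇒ 8;  out=∅∪out(8)=∅
  fail(14) 'ccc': from fail(13)=8 chase 'c': 8 ⇒ 13;  out=∅∪out(13)=∅
  fail(19) 'daa': from fail(18)=2 chase 'a': 2 ⇒ 22;  out=∅∪out(22)=∅
  fail(23) 'aaa': from fail(22)=2 chase 'a': 2 ⇒ 22;  out=∅∪out(22)=∅
  fail(5) 'acca': from fail(4)=13 chase 'a': 13→8 ⇒ 25;  out={1}∪out(25)={1,7}
  fail(11) 'cdcc': from fail(10)=8 chase 'c': 8 ⇒ 13;  out=∅∪out(13)=∅
  fail(15) 'ccca': from fail(14)=13 chase 'a': 13→8 ⇒ 25;  out=∅∪out(25)={7}
  fail(20) 'daab': from fail(19)=22 chase 'b': 22→2→0 ⇒ 1;  out=∅∪out(1)={0}
  fail(24) 'aaab': from fail(23)=22 chase 'b': 22→2→0 ⇒ 1;  out={6}∪out(1)={0,6}
  fail(12) 'cdcca': from fail(11)=13 chase 'a': 13→8 ⇒ 25;  out={3}∪out(25)={3,7}
  fail(16) 'cccab': from fail(15)=25 chase 'b': 25→2→0 ⇒ 1;  out=∅∪out(1)={0}
  fail(21) 'daaba': from fail(20)=1 chase 'a': 1→0 ⇒ 2;  out={5}∪out(2)={5}
  fail(17) 'cccabc': from fail(16)=1 chase 'c': 1→0 ⇒ 8;  out={4}∪out(8)={4}

Run:
[0] read 'b'  n0⇒n1  → match P0@[0:0]
[1] read 'b'  n1⇒n1 (via fail)  → match P0@[1:1]
[2] read 'b'  n1⇒n1 (via fail)  → match P0@[2:2]
[3] read 'c'  n1⇒n8 (via fail)
[4] read 'a'  n8⇒n25  → match P7@[3:4]
[5] read 'b'  n25⇒n1 (via fail)  → match P0@[5:5]
[6] read 'c'  n1⇒n8 (via fail)
[7] read 'b'  n8⇒n1 (via fail)  → match P0@[7:7]
[8] read 'a'  n1⇒n2 (via fail)
[9] read 'b'  n2⇒n1 (via fail)  → match P0@[9:9]
[10] read 'c'  n1⇒n8 (via fail)
[11] read 'a'  n8⇒n25  → match P7@[10:11]
[12] read 'a'  n25⇒n22 (via fail)
[13] read 'a'  n22⇒n23
[14] read 'b'  n23⇒n24  → match P0@[14:14],P6@[11:14]
[15] read 'd'  n24⇒n6 (via fail)
[16] read 'd'  n6⇒n7  → match P2@[15:16]
[17] read 'd'  n7⇒n7 (via fail)  → match P2@[16:17]
[18] read 'd'  n7⇒n7 (via fail)  → match P2@[17:18]
[19] read 'a'  n7⇒n18 (via fail)
[20] read 'a'  n18⇒n19
[21] read 'b'  n19⇒n20  → match P0@[21:21]
[22] read 'a'  n20⇒n21  → match P5@[18:22]
[23] read 'd'  n21⇒n6 (via fail)
[24] read 'c'  n6⇒n8 (via fail)
[25] read 'c'  n8⇒n13
[26] read 'd'  n13⇒n9 (via fail)
[27] read 'c'  n9⇒n10
[28] read 'c'  n10⇒n11
[29] read 'a'  n11⇒n12  → match P3@[25:29],P7@[28:29]
[30] read 'd'  n12⇒n6 (via fail)
[31] read 'b'  n6⇒n1 (via fail)  → match P0@[31:31]
[32] read 'c'  n1⇒n8 (via fail)
[33] read 'c'  n8⇒n13
[34] read 'c'  n13⇒n14
[35] read 'c'  n14⇒n14 (via fail)
[36] read 'a'  n14⇒n15  → match P7@[35:36]
[37] read 'b'  n15⇒n16  → match P0@[37:37]
[38] read 'c'  n16⇒n17  → match P4@[33:38]
[39] read 'd'  n17⇒n9 (via fail)
[40] read 'd'  n9⇒n7 (via fail)  → match P2@[39:40]
[41] read 'd'  n7⇒n7 (via fail)  → match P2@[40:41]
[42] read 'd'  n7⇒n7 (via fail)  → match P2@[41:42]
[43] read 'b'  n7⇒n1 (via fail)  → match P0@[43:43]
[44] read 'a'  n1⇒n2 (via fail)
[45] read 'c'  n2⇒n3
[46] read 'c'  n3⇒n4
[47] read 'a'  n4⇒n5  → match P1@[44:47],P7@[46:47]
[48] read 'b'  n5⇒n1 (via fail)  → match P0@[48:48]
[49] read 'b'  n1⇒n1 (via fail)  → match P0@[49:49]
[50] read 'a'  n1⇒n2 (via fail)
[51] read 'c'  n2⇒n3
[52] read 'a'  n3⇒n25 (via fail)  → match P7@[51:52]
[53] read 'c'  n25⇒n3 (via fail)
[54] read 'a'  n3⇒n25 (via fail)  → match P7@[53:54]
[55] read 'd'  n25⇒n6 (via fail)
[56] read 'b'  n6⇒n1 (via fail)  → match P0@[56:56]
[57] read 'a'  n1⇒n2 (via fail)
[58] read 'b'  n2⇒n1 (via fail)  → match P0@[58:58]
[59] read 'b'  n1⇒n1 (via fail)  → match P0@[59:59]
[60] read 'd'  n1⇒n6 (via fail)
[61] read 'a'  n6⇒n18
[62] read 'a'  n18⇒n19
[63] read 'c'  n19⇒n3 (via fail)
[64] read 'a'  n3⇒n25 (via fail)  → match P7@[63:64]
[65] read 'c'  n25⇒n3 (via fail)
[66] read 'd'  n3⇒n9 (via fail)
[67] read 'd'  n9⇒n7 (via fail)  → match P2@[66:67]
[68] read 'c'  n7⇒n8 (via fail)
[69] read 'a'  n8⇒n25  → match P7@[68:69]
[70] read 'c'  n25⇒n3 (via fail)
[71] read 'c'  n3⇒n4
[72] read 'a'  n4⇒n5  → match P1@[69:72],P7@[71:72]
[73] read 'c'  n5⇒n3 (via fail)
[74] read 'a'  n3⇒n25 (via fail)  → match P7@[73:74]

Result: [[0,0],[1,0],[2,0],[4,7],[5,0],[7,0],[9,0],[11,7],[14,0],[14,6],[16,2],[17,2],[18,2],[21,0],[22,5],[29,3],[29,7],[31,0],[36,7],[37,0],[38,4],[40,2],[41,2],[42,2],[43,0],[47,1],[47,7],[48,0],[49,0],[52,7],[54,7],[56,0],[58,0],[59,0],[64,7],[67,2],[69,7],[72,1],[72,7],[74,7]]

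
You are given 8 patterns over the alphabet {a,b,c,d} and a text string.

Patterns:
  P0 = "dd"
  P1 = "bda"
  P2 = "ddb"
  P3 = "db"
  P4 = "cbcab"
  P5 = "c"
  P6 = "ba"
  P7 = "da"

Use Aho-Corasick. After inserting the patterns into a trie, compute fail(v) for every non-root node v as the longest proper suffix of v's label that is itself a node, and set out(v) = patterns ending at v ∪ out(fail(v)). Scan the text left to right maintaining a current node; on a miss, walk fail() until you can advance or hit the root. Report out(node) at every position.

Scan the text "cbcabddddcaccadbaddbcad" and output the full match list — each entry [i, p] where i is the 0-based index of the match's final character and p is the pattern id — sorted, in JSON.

Build automaton:
Trie nodes:
  n0 'ε': b→3 c→8 d→1
  n1 'd': a→14 b→7 d→2
  n2 'dd': b→6  ←P0
  n3 'b': a→13 d→4
  n4 'bd': a→5
  n5 'bda': ·  ←P1
  n6 'ddb': ·  ←P2
  n7 'db': ·  ←P3
  n8 'c': b→9  ←P5
  n9 'cb': c→10
  n10 'cbc': a→11
  n11 'cbca': b→12
  n12 'cbcab': ·  ←P4
  n13 'ba': ·  ←P6
  n14 'da': ·  ←P7

BFS fail/out derivation:
  fail(1) 'd': from fail(0)=0 chase 'd': 0 ⇒ 0;  out=∅∪out(0)=∅
  fail(3) 'b': from fail(0)=0 chase 'b': 0 ⇒ 0;  out=∅∪out(0)=∅
  fail(8) 'c': from fail(0)=0 chase 'c': 0 ⇒ 0;  out={5}∪out(0)={5}
  fail(2) 'dd': from fail(1)=0 chase 'd': 0 ⇒ 1;  out={0}∪out(1)={0}
  fail(4) 'bd': from fail(3)=0 chase 'd': 0 ⇒ 1;  out=∅∪out(1)=∅
  fail(7) 'db': from fail(1)=0 chase 'b': 0 ⇒ 3;  out={3}∪out(3)={3}
  fail(9) 'cb': from fail(8)=0 chase 'b': 0 ⇒ 3;  out=∅∪out(3)=∅
  fail(13) 'ba': from fail(3)=0 chase 'a': 0 ⇒ 0;  out={6}∪out(0)={6}
  fail(14) 'da': from fail(1)=0 chase 'a': 0 ⇒ 0;  out={7}∪out(0)={7}
  fail(5) 'bda': from fail(4)=1 chase 'a': 1 ⇒ 14;  out={1}∪out(14)={1,7}
  fail(6) 'ddb': from fail(2)=1 chase 'b': 1 ⇒ 7;  out={2}∪out(7)={2,3}
  fail(10) 'cbc': from fail(9)=3 chase 'c': 3→0 ⇒ 8;  out=∅∪out(8)={5}
  fail(11) 'cbca': from fail(10)=8 chase 'a': 8→0 ⇒ 0;  out=∅∪out(0)=∅
  fail(12) 'cbcab': from fail(11)=0 chase 'b': 0 ⇒ 3;  out={4}∪out(3)={4}

Run:
i=0 'c': node 0→8  ** P5@[0:0]
i=1 'b': node 8→9
i=2 'c': node 9→10  ** P5@[2:2]
i=3 'a': node 10→11
i=4 'b': node 11→12  ** P4@[0:4]
i=5 'd': node 12→4 ·f
i=6 'd': node 4→2 ·f  ** P0@[5:6]
i=7 'd': node 2→2 ·f  ** P0@[6:7]
i=8 'd': node 2→2 ·f  ** P0@[7:8]
i=9 'c': node 2→8 ·f  ** P5@[9:9]
i=10 'a': node 8→0 ·f
i=11 'c': node 0→8  ** P5@[11:11]
i=12 'c': node 8→8 ·f  ** P5@[12:12]
i=13 'a': node 8→0 ·f
i=14 'd': node 0→1
i=15 'b': node 1→7  ** P3@[14:15]
i=16 'a': node 7→13 ·f  ** P6@[15:16]
i=17 'd': node 13→1 ·f
i=18 'd': node 1→2  ** P0@[17:18]
i=19 'b': node 2→6  ** P2@[17:19],P3@[18:19]
i=20 'c': node 6→8 ·f  ** P5@[20:20]
i=21 'a': node 8→0 ·f
i=22 'd': node 0→1

Result: [[0,5],[2,5],[4,4],[6,0],[7,0],[8,0],[9,5],[11,5],[12,5],[15,3],[16,6],[18,0],[19,2],[19,3],[20,5]]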